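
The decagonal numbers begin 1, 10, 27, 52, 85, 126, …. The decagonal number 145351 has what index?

191

Set n(4n−3) = 145351, giving 4n² − 3n − 145351 = 0.
The discriminant is 9 + 16·145351 = 2325625, and √2325625 = 1525.
So n = (3 + 1525) / 8 = 1528/8 = 191.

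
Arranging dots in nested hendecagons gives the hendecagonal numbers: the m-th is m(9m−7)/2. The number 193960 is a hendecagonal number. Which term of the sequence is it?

Set n(9n−7)/2 = 193960, giving 9n² − 7n − 387920 = 0.
So n = (7 + 3737) / 18 = 3744/18 = 208.
Check: 208·(9·208 − 7)/2 = 193960. ✓

208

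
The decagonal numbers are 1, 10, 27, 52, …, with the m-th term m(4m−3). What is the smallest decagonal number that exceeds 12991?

Solve n(4n−3) > 12991 for integer n.
The largest n with value ≤ 12991 is 57 (since 12825 ≤ 12991 < 13282), so the first above is n = 58, value 13282.

13282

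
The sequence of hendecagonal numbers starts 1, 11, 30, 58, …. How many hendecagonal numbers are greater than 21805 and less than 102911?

The n-th hendecagonal number is n(9n−7)/2.
Smallest index with value > 21805: n = 71 (giving 22436).
Largest index with value < 102911: n = 151 (giving 102076).
Indices 71 through 151: 81 terms.

81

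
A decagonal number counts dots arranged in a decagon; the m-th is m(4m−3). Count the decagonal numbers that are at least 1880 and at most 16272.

42

The n-th decagonal number is n(4n−3).
Smallest index with value ≥ 1880: n = 23 (giving 2047).
Largest index with value ≤ 16272: n = 64 (giving 16192).
Indices 23 through 64: 42 terms.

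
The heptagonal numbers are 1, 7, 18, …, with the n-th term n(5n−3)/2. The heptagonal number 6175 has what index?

Set n(5n−3)/2 = 6175, giving 5n² − 3n − 12350 = 0.
So n = (3 + 497) / 10 = 500/10 = 50.
Check: 50·(5·50 − 3)/2 = 6175. ✓

50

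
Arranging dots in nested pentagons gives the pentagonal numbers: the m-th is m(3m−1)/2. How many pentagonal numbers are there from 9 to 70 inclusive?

The n-th pentagonal number is n(3n−1)/2.
Smallest index with value ≥ 9: n = 3 (giving 12).
Largest index with value ≤ 70: n = 7 (giving 70).
Indices 3 through 7: 5 terms.

5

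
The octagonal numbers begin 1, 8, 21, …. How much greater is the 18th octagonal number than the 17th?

Consecutive octagonal numbers differ by 6n − 5: here 6·18 − 5 = 103.

103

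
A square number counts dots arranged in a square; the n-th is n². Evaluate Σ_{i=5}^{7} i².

110

Σ_{i=5}^{7} i² = 140 − 30 = 110.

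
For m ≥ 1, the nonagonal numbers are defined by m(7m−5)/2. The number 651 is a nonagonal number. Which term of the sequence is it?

Set n(7n−5)/2 = 651, giving 7n² − 5n − 1302 = 0.
The discriminant is 25 + 56·651 = 36481, and √36481 = 191.
So n = (5 + 191) / 14 = 196/14 = 14.

14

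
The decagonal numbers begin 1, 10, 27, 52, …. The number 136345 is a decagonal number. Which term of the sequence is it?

185

Set n(4n−3) = 136345, giving 4n² − 3n − 136345 = 0.
The discriminant is 9 + 16·136345 = 2181529, and √2181529 = 1477.
So n = (3 + 1477) / 8 = 1480/8 = 185.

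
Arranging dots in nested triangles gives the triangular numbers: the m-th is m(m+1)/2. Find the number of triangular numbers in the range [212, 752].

The n-th triangular number is n(n+1)/2.
Smallest index with value ≥ 212: n = 21 (giving 231).
Largest index with value ≤ 752: n = 38 (giving 741).
Indices 21 through 38: 18 terms.

18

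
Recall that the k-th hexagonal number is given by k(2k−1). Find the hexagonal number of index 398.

316410

398·(2·398 − 1) = 398·795 = 316410.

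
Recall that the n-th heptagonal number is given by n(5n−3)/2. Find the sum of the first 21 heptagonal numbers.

7931

Σ i(5i−3)/2 = (5Σi² − 3Σi) / 2 over i = 1..21.
Σi = 231 and Σi² = 3311.
(5·3311 − 3·231) / 2 = 15862/2 = 7931.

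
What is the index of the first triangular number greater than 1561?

56

Solve n(n+1)/2 > 1561 for integer n.
The largest n with value ≤ 1561 is 55 (since 1540 ≤ 1561 < 1596), so the first above is n = 56, value 1596.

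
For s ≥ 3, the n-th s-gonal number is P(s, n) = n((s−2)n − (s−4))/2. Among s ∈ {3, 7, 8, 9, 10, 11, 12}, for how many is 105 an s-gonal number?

2

s = 3: P(3, 14) = 105. ✓
s = 7: P(7, 6) = 81 and P(7, 7) = 112; 105 is not s-gonal.
s = 8: P(8, 6) = 96 and P(8, 7) = 133; 105 is not s-gonal.
s = 9: P(9, 5) = 75 and P(9, 6) = 111; 105 is not s-gonal.
s = 10: P(10, 5) = 85 and P(10, 6) = 126; 105 is not s-gonal.
s = 11: P(11, 5) = 95 and P(11, 6) = 141; 105 is not s-gonal.
s = 12: P(12, 5) = 105. ✓
Hits: s ∈ {3, 12} → 2.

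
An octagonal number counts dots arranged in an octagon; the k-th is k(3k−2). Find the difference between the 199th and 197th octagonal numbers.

199·(3·199 − 2) = 118405 and 197·(3·197 − 2) = 116033.
Difference: 118405 − 116033 = 2372.

2372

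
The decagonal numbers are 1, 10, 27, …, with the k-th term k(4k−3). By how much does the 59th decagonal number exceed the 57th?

922

59·(4·59 − 3) = 13747 and 57·(4·57 − 3) = 12825.
Difference: 13747 − 12825 = 922.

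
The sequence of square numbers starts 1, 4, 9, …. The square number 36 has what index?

We need n² = 36, so n = √36 = 6.
Check: 6² = 36. ✓

6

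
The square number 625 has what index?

We need n² = 625, so n = √625 = 25.

25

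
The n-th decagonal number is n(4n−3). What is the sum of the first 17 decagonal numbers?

Σ i(4i−3) = 4Σi² − 3Σi over i = 1..17.
Σi = 153 and Σi² = 1785.
4·1785 − 3·153 = 6681.

6681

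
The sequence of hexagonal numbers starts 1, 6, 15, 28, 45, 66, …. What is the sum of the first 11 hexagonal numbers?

Σ i(2i−1) = 2Σi² − Σi over i = 1..11.
Σi = 66 and Σi² = 506.
2·506 − 1·66 = 946.

946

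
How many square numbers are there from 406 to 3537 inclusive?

The n-th square number is n².
Smallest index with value ≥ 406: n = 21 (giving 441).
Largest index with value ≤ 3537: n = 59 (giving 3481).
Indices 21 through 59: 39 terms.

39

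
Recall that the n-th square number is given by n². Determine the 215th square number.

The 215th square number is n² with n = 215.
215² = 46225.

46225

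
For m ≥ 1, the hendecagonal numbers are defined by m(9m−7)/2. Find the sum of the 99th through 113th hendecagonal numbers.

754125

Σ i(9i−7)/2 = (9Σi² − 7Σi) / 2 over i = 99..113.
Σi = 6441 − 4851 = 1590 and Σi² = 487369 − 318549 = 168820.
(9·168820 − 7·1590) / 2 = 1508250/2 = 754125.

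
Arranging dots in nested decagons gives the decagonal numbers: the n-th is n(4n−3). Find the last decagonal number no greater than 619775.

Solve n(4n−3) ≤ 619775 for integer n.
n = 394 gives 619762 ≤ 619775, while n = 395 gives 622915 > 619775; so the answer is 619762.

619762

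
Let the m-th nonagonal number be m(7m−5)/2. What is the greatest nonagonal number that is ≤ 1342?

Solve n(7n−5)/2 ≤ 1342 for integer n.
n = 19 gives 1216 ≤ 1342, while n = 20 gives 1350 > 1342; so the answer is 1216.

1216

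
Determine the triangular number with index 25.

325

The 25th triangular number is n(n+1)/2 with n = 25.
25·26/2 = 650/2 = 325.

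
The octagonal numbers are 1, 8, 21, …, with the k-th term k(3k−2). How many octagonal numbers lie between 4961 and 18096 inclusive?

The n-th octagonal number is n(3n−2).
Smallest index with value ≥ 4961: n = 41 (giving 4961).
Largest index with value ≤ 18096: n = 78 (giving 18096).
Indices 41 through 78: 38 terms.

38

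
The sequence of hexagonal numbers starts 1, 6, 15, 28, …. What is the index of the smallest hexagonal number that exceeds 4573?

Solve n(2n−1) > 4573 for integer n.
The largest n with value ≤ 4573 is 48 (since 4560 ≤ 4573 < 4753), so the first above is n = 49, value 4753.

49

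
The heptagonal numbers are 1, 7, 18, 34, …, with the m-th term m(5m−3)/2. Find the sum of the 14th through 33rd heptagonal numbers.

Σ i(5i−3)/2 = (5Σi² − 3Σi) / 2 over i = 14..33.
Σi = 561 − 91 = 470 and Σi² = 12529 − 819 = 11710.
(5·11710 − 3·470) / 2 = 57140/2 = 28570.

28570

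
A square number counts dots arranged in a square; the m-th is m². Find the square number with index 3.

The 3rd square number is n² with n = 3.
3² = 9.

9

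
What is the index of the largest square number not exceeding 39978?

Solve n² ≤ 39978 for integer n.
n = 199 gives 39601 ≤ 39978, while n = 200 gives 40000 > 39978; so the answer is index 199.

199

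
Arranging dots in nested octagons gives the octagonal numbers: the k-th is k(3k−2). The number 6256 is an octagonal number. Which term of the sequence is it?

46

Set n(3n−2) = 6256, giving 3n² − 2n − 6256 = 0.
So n = (2 + 274) / 6 = 276/6 = 46.
Check: 46·(3·46 − 2) = 6256. ✓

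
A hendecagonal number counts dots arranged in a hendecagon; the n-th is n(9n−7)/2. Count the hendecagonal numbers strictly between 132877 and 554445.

179

The n-th hendecagonal number is n(9n−7)/2.
Smallest index with value > 132877: n = 173 (giving 134075).
Largest index with value < 554445: n = 351 (giving 553176).
Indices 173 through 351: 179 terms.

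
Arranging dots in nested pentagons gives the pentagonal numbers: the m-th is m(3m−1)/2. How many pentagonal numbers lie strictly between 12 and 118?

The n-th pentagonal number is n(3n−1)/2.
Smallest index with value > 12: n = 4 (giving 22).
Largest index with value < 118: n = 9 (giving 117).
Indices 4 through 9: 6 terms.

6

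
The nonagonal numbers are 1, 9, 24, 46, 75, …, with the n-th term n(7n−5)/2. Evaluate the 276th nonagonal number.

265926

276·(7·276 − 5)/2 = 276·1927/2 = 265926.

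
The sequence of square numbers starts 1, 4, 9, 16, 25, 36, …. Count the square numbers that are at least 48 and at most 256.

The n-th square number is n².
Smallest index with value ≥ 48: n = 7 (giving 49).
Largest index with value ≤ 256: n = 16 (giving 256).
Indices 7 through 16: 10 terms.

10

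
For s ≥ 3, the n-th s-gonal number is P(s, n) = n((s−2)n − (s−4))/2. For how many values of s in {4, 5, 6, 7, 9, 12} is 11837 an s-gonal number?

s = 4: P(4, 108) = 11664 and P(4, 109) = 11881; 11837 is not s-gonal.
s = 5: P(5, 89) = 11837. ✓
s = 6: P(6, 77) = 11781 and P(6, 78) = 12090; 11837 is not s-gonal.
s = 7: P(7, 69) = 11799 and P(7, 70) = 12145; 11837 is not s-gonal.
s = 9: P(9, 58) = 11629 and P(9, 59) = 12036; 11837 is not s-gonal.
s = 12: P(12, 49) = 11809 and P(12, 50) = 12300; 11837 is not s-gonal.
Hits: s ∈ {5} → 1.

1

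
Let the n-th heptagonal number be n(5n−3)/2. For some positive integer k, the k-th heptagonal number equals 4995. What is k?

Set n(5n−3)/2 = 4995, giving 5n² − 3n − 9990 = 0.
The discriminant is 9 + 40·4995 = 199809, and √199809 = 447.
So n = (3 + 447) / 10 = 450/10 = 45.

45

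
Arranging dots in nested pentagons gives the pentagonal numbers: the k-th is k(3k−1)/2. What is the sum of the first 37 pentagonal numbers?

26011

Σ i(3i−1)/2 = (3Σi² − Σi) / 2 over i = 1..37.
Σi = 703 and Σi² = 17575.
(3·17575 − 1·703) / 2 = 52022/2 = 26011.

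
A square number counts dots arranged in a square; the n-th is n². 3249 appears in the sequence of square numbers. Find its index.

We need n² = 3249, so n = √3249 = 57.

57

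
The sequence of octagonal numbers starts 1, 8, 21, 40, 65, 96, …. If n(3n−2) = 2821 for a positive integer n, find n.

Set n(3n−2) = 2821, giving 3n² − 2n − 2821 = 0.
The discriminant is 4 + 12·2821 = 33856, and √33856 = 184.
So n = (2 + 184) / 6 = 186/6 = 31.

31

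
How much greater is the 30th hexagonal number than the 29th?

117

Consecutive hexagonal numbers differ by 4n − 3: here 4·30 − 3 = 117.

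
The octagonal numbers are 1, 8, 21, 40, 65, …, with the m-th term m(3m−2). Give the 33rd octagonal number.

The 33rd octagonal number is n(3n−2) with n = 33.
33·(3·33 − 2) = 33·97 = 3201.

3201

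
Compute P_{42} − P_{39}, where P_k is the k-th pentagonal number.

42·(3·42 − 1)/2 = 2625 and 39·(3·39 − 1)/2 = 2262.
Difference: 2625 − 2262 = 363.

363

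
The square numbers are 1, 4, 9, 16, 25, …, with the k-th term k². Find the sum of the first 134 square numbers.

Σ_{i=1}^{134} i² = 134·135·269/6 = 811035.

811035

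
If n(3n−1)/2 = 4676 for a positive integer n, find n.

Set n(3n−1)/2 = 4676, giving 3n² − n − 9352 = 0.
The discriminant is 1 + 24·4676 = 112225, and √112225 = 335.
So n = (1 + 335) / 6 = 336/6 = 56.

56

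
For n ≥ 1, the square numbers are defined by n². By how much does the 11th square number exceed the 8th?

11² = 121 and 8² = 64.
Difference: 121 − 64 = 57.

57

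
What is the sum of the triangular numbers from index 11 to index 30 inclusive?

4740

Σ i(i+1)/2 = (Σi² + Σi) / 2 over i = 11..30.
Σi = 465 − 55 = 410 and Σi² = 9455 − 385 = 9070.
(1·9070 + 1·410) / 2 = 9480/2 = 4740.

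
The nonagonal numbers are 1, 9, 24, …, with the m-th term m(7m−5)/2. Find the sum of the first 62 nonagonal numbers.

Σ i(7i−5)/2 = (7Σi² − 5Σi) / 2 over i = 1..62.
Σi = 1953 and Σi² = 81375.
(7·81375 − 5·1953) / 2 = 559860/2 = 279930.

279930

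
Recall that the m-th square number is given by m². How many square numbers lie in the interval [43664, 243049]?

285

The n-th square number is n².
Smallest index with value ≥ 43664: n = 209 (giving 43681).
Largest index with value ≤ 243049: n = 493 (giving 243049).
Indices 209 through 493: 285 terms.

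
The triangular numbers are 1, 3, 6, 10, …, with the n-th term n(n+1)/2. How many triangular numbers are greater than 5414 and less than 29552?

The n-th triangular number is n(n+1)/2.
Smallest index with value > 5414: n = 104 (giving 5460).
Largest index with value < 29552: n = 242 (giving 29403).
Indices 104 through 242: 139 terms.

139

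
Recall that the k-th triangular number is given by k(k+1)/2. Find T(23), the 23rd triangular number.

The 23rd triangular number is n(n+1)/2 with n = 23.
23·24/2 = 552/2 = 276.

276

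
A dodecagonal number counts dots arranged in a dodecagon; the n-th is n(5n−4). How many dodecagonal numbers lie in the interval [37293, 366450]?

The n-th dodecagonal number is n(5n−4).
Smallest index with value ≥ 37293: n = 87 (giving 37497).
Largest index with value ≤ 366450: n = 271 (giving 366121).
Indices 87 through 271: 185 terms.

185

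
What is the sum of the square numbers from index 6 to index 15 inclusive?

1185

Σ_{i=6}^{15} i² = 1240 − 55 = 1185.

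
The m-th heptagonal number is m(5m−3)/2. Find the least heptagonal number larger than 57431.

Solve n(5n−3)/2 > 57431 for integer n.
The largest n with value ≤ 57431 is 151 (since 56776 ≤ 57431 < 57532), so the first above is n = 152, value 57532.

57532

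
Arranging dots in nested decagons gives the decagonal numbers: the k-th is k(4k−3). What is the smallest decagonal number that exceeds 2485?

2626

Solve n(4n−3) > 2485 for integer n.
The largest n with value ≤ 2485 is 25 (since 2425 ≤ 2485 < 2626), so the first above is n = 26, value 2626.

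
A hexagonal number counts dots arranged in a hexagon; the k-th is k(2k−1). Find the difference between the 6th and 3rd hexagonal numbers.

51

6·(2·6 − 1) = 66 and 3·(2·3 − 1) = 15.
Difference: 66 − 15 = 51.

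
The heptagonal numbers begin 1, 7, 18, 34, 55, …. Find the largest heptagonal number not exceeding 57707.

Solve n(5n−3)/2 ≤ 57707 for integer n.
n = 152 gives 57532 ≤ 57707, while n = 153 gives 58293 > 57707; so the answer is 57532.

57532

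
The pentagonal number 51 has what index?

Set n(3n−1)/2 = 51, giving 3n² − n − 102 = 0.
The discriminant is 1 + 24·51 = 1225, and √1225 = 35.
So n = (1 + 35) / 6 = 36/6 = 6.
Check: 6·(3·6 − 1)/2 = 51. ✓

6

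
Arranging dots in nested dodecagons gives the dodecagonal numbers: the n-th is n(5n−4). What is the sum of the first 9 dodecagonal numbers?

1245

Σ i(5i−4) = 5Σi² − 4Σi over i = 1..9.
Σi = 45 and Σi² = 285.
5·285 − 4·45 = 1245.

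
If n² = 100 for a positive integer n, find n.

10

We need n² = 100, so n = √100 = 10.
Check: 10² = 100. ✓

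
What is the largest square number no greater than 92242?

91809

Solve n² ≤ 92242 for integer n.
n = 303 gives 91809 ≤ 92242, while n = 304 gives 92416 > 92242; so the answer is 91809.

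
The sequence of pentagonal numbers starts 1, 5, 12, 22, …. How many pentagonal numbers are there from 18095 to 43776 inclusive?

62

The n-th pentagonal number is n(3n−1)/2.
Smallest index with value ≥ 18095: n = 110 (giving 18095).
Largest index with value ≤ 43776: n = 171 (giving 43776).
Indices 110 through 171: 62 terms.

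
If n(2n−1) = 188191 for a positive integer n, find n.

Set n(2n−1) = 188191, giving 2n² − n − 188191 = 0.
So n = (1 + 1227) / 4 = 1228/4 = 307.

307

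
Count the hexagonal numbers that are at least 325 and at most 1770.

18

The n-th hexagonal number is n(2n−1).
Smallest index with value ≥ 325: n = 13 (giving 325).
Largest index with value ≤ 1770: n = 30 (giving 1770).
Indices 13 through 30: 18 terms.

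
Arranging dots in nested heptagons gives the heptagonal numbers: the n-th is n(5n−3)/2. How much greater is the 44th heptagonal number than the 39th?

1030

44·(5·44 − 3)/2 = 4774 and 39·(5·39 − 3)/2 = 3744.
Difference: 4774 − 3744 = 1030.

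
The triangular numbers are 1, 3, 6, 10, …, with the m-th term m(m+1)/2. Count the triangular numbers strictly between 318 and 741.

13

The n-th triangular number is n(n+1)/2.
Smallest index with value > 318: n = 25 (giving 325).
Largest index with value < 741: n = 37 (giving 703).
Indices 25 through 37: 13 terms.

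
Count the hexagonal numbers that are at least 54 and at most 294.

7

The n-th hexagonal number is n(2n−1).
Smallest index with value ≥ 54: n = 6 (giving 66).
Largest index with value ≤ 294: n = 12 (giving 276).
Indices 6 through 12: 7 terms.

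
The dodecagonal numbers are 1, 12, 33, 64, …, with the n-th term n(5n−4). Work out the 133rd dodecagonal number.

The 133rd dodecagonal number is n(5n−4) with n = 133.
133·(5·133 − 4) = 133·661 = 87913.

87913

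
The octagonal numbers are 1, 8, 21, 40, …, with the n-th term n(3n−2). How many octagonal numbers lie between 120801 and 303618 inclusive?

118

The n-th octagonal number is n(3n−2).
Smallest index with value ≥ 120801: n = 201 (giving 120801).
Largest index with value ≤ 303618: n = 318 (giving 302736).
Indices 201 through 318: 118 terms.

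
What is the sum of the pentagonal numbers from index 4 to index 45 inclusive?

Σ i(3i−1)/2 = (3Σi² − Σi) / 2 over i = 4..45.
Σi = 1035 − 6 = 1029 and Σi² = 31395 − 14 = 31381.
(3·31381 − 1·1029) / 2 = 93114/2 = 46557.

46557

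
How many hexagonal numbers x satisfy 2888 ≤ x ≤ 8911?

The n-th hexagonal number is n(2n−1).
Smallest index with value ≥ 2888: n = 39 (giving 3003).
Largest index with value ≤ 8911: n = 67 (giving 8911).
Indices 39 through 67: 29 terms.

29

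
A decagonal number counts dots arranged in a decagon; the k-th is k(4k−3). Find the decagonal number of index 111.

The 111th decagonal number is n(4n−3) with n = 111.
111·(4·111 − 3) = 111·441 = 48951.

48951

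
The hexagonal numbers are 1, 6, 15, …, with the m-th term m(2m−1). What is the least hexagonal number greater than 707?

780

Solve n(2n−1) > 707 for integer n.
The largest n with value ≤ 707 is 19 (since 703 ≤ 707 < 780), so the first above is n = 20, value 780.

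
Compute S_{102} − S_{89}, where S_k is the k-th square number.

102² = 10404 and 89² = 7921.
Difference: 10404 − 7921 = 2483.

2483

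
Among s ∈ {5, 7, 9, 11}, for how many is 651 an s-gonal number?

s = 5: P(5, 21) = 651. ✓
s = 7: P(7, 16) = 616 and P(7, 17) = 697; 651 is not s-gonal.
s = 9: P(9, 14) = 651. ✓
s = 11: P(11, 12) = 606 and P(11, 13) = 715; 651 is not s-gonal.
Hits: s ∈ {5, 9} → 2.

2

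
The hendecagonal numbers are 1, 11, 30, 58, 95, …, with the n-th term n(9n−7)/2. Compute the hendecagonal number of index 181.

146791

The 181st hendecagonal number is n(9n−7)/2 with n = 181.
181·(9·181 − 7)/2 = 181·1622/2 = 181·811 = 146791.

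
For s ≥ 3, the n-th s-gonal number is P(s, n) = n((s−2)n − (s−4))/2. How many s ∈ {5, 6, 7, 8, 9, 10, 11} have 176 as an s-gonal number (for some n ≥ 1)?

2

s = 5: P(5, 11) = 176. ✓
s = 6: P(6, 9) = 153 and P(6, 10) = 190; 176 is not s-gonal.
s = 7: P(7, 8) = 148 and P(7, 9) = 189; 176 is not s-gonal.
s = 8: P(8, 8) = 176. ✓
s = 9: P(9, 7) = 154 and P(9, 8) = 204; 176 is not s-gonal.
s = 10: P(10, 7) = 175 and P(10, 8) = 232; 176 is not s-gonal.
s = 11: P(11, 6) = 141 and P(11, 7) = 196; 176 is not s-gonal.
Hits: s ∈ {5, 8} → 2.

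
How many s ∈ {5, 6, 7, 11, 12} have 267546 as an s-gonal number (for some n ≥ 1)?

s = 5: P(5, 422) = 266915 and P(5, 423) = 268182; 267546 is not s-gonal.
s = 6: P(6, 366) = 267546. ✓
s = 7: P(7, 327) = 266832 and P(7, 328) = 268468; 267546 is not s-gonal.
s = 11: P(11, 244) = 267058 and P(11, 245) = 269255; 267546 is not s-gonal.
s = 12: P(12, 231) = 265881 and P(12, 232) = 268192; 267546 is not s-gonal.
Hits: s ∈ {6} → 1.

1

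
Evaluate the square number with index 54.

2916

The 54th square number is n² with n = 54.
54² = 2916.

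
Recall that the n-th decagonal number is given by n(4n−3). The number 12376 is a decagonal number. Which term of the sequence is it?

Set n(4n−3) = 12376, giving 4n² − 3n − 12376 = 0.
The discriminant is 9 + 16·12376 = 198025, and √198025 = 445.
So n = (3 + 445) / 8 = 448/8 = 56.
Check: 56·(4·56 − 3) = 12376. ✓

56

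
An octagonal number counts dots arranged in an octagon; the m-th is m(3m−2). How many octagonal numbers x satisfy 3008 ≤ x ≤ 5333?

11

The n-th octagonal number is n(3n−2).
Smallest index with value ≥ 3008: n = 32 (giving 3008).
Largest index with value ≤ 5333: n = 42 (giving 5208).
Indices 32 through 42: 11 terms.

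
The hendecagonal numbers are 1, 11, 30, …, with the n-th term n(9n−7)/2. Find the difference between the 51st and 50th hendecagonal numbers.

451

Consecutive hendecagonal numbers differ by 9n − 8: here 9·51 − 8 = 451.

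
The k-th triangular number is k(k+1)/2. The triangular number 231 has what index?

21

Set n(n+1)/2 = 231, giving n² + n − 462 = 0.
The discriminant is 1 + 8·231 = 1849, and √1849 = 43.
So n = (-1 + 43) / 2 = 42/2 = 21.
Check: 21·22/2 = 231. ✓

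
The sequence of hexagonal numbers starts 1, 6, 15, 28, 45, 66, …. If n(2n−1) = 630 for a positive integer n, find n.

Set n(2n−1) = 630, giving 2n² − n − 630 = 0.
So n = (1 + 71) / 4 = 72/4 = 18.
Check: 18·(2·18 − 1) = 630. ✓

18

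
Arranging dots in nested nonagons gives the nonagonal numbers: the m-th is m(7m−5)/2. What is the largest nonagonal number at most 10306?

10071

Solve n(7n−5)/2 ≤ 10306 for integer n.
n = 54 gives 10071 ≤ 10306, while n = 55 gives 10450 > 10306; so the answer is 10071.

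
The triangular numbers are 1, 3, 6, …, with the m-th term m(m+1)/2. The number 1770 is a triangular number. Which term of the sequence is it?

59

Set n(n+1)/2 = 1770, giving n² + n − 3540 = 0.
The discriminant is 1 + 8·1770 = 14161, and √14161 = 119.
So n = (-1 + 119) / 2 = 118/2 = 59.
Check: 59·60/2 = 1770. ✓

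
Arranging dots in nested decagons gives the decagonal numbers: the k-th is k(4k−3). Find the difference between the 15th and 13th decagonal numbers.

218

15·(4·15 − 3) = 855 and 13·(4·13 − 3) = 637.
Difference: 855 − 637 = 218.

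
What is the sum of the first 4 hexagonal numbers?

50

Σ i(2i−1) = 2Σi² − Σi over i = 1..4.
Σi = 10 and Σi² = 30.
2·30 − 1·10 = 50.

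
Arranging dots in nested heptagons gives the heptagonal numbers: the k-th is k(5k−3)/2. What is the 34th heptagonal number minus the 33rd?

Consecutive heptagonal numbers differ by 5n − 4: here 5·34 − 4 = 166.

166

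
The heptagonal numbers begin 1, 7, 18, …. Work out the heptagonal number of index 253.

253·(5·253 − 3)/2 = 253·1262/2 = 253·631 = 159643.

159643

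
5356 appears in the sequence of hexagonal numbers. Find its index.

Set n(2n−1) = 5356, giving 2n² − n − 5356 = 0.
The discriminant is 1 + 8·5356 = 42849, and √42849 = 207.
So n = (1 + 207) / 4 = 208/4 = 52.
Check: 52·(2·52 − 1) = 5356. ✓

52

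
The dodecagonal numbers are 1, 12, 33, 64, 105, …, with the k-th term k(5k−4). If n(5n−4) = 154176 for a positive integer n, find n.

Set n(5n−4) = 154176, giving 5n² − 4n − 154176 = 0.
The discriminant is 16 + 20·154176 = 3083536, and √3083536 = 1756.
So n = (4 + 1756) / 10 = 1760/10 = 176.

176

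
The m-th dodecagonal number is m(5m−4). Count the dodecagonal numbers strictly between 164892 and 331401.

The n-th dodecagonal number is n(5n−4).
Smallest index with value > 164892: n = 183 (giving 166713).
Largest index with value < 331401: n = 257 (giving 329217).
Indices 183 through 257: 75 terms.

75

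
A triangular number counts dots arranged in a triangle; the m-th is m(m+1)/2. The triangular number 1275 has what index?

50

Set n(n+1)/2 = 1275, giving n² + n − 2550 = 0.
The discriminant is 1 + 8·1275 = 10201, and √10201 = 101.
So n = (-1 + 101) / 2 = 100/2 = 50.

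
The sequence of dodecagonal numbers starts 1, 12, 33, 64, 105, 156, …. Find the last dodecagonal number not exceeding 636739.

Solve n(5n−4) ≤ 636739 for integer n.
n = 357 gives 635817 ≤ 636739, while n = 358 gives 639388 > 636739; so the answer is 635817.

635817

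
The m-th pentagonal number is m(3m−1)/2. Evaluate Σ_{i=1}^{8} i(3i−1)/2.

Σ i(3i−1)/2 = (3Σi² − Σi) / 2 over i = 1..8.
Σi = 36 and Σi² = 204.
(3·204 − 1·36) / 2 = 576/2 = 288.

288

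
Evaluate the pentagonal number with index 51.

51·(3·51 − 1)/2 = 51·152/2 = 51·76 = 3876.

3876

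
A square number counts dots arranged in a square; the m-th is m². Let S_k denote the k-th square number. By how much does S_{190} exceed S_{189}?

379

n² − (n−1)² = 2n − 1, so 190² − 189² = 2·190 − 1 = 379.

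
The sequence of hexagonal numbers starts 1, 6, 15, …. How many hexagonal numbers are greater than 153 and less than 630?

The n-th hexagonal number is n(2n−1).
Smallest index with value > 153: n = 10 (giving 190).
Largest index with value < 630: n = 17 (giving 561).
Indices 10 through 17: 8 terms.

8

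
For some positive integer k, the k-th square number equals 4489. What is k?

We need n² = 4489, so n = √4489 = 67.

67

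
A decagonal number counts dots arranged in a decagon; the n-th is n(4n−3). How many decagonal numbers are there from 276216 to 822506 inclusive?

190

The n-th decagonal number is n(4n−3).
Smallest index with value ≥ 276216: n = 264 (giving 277992).
Largest index with value ≤ 822506: n = 453 (giving 819477).
Indices 264 through 453: 190 terms.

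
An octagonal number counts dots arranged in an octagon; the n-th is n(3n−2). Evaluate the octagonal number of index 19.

1045

The 19th octagonal number is n(3n−2) with n = 19.
19·(3·19 − 2) = 19·55 = 1045.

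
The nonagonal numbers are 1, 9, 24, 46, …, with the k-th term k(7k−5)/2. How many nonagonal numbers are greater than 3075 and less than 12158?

The n-th nonagonal number is n(7n−5)/2.
Smallest index with value > 3075: n = 31 (giving 3286).
Largest index with value < 12158: n = 59 (giving 12036).
Indices 31 through 59: 29 terms.

29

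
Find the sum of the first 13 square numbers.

819

Σ_{i=1}^{13} i² = 13·14·27/6 = 819.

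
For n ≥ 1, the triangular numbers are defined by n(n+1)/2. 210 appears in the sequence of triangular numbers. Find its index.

20

Set n(n+1)/2 = 210, giving n² + n − 420 = 0.
The discriminant is 1 + 8·210 = 1681, and √1681 = 41.
So n = (-1 + 41) / 2 = 40/2 = 20.
Check: 20·21/2 = 210. ✓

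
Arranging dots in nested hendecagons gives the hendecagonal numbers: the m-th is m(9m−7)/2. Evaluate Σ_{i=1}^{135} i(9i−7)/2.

Σ i(9i−7)/2 = (9Σi² − 7Σi) / 2 over i = 1..135.
Σi = 9180 and Σi² = 829260.
(9·829260 − 7·9180) / 2 = 7399080/2 = 3699540.

3699540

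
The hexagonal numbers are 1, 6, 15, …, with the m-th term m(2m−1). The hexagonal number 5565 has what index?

Set n(2n−1) = 5565, giving 2n² − n − 5565 = 0.
The discriminant is 1 + 8·5565 = 44521, and √44521 = 211.
So n = (1 + 211) / 4 = 212/4 = 53.

53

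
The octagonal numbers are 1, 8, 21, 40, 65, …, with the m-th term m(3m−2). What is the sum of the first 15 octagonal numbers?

3480

Σ i(3i−2) = 3Σi² − 2Σi over i = 1..15.
Σi = 120 and Σi² = 1240.
3·1240 − 2·120 = 3480.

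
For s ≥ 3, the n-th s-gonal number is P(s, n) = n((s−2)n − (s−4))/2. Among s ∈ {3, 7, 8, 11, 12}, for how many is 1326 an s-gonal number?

s = 3: P(3, 51) = 1326. ✓
s = 7: P(7, 23) = 1288 and P(7, 24) = 1404; 1326 is not s-gonal.
s = 8: P(8, 21) = 1281 and P(8, 22) = 1408; 1326 is not s-gonal.
s = 11: P(11, 17) = 1241 and P(11, 18) = 1395; 1326 is not s-gonal.
s = 12: P(12, 16) = 1216 and P(12, 17) = 1377; 1326 is not s-gonal.
Hits: s ∈ {3} → 1.

1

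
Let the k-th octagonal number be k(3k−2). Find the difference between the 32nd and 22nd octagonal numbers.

1600

32·(3·32 − 2) = 3008 and 22·(3·22 − 2) = 1408.
Difference: 3008 − 1408 = 1600.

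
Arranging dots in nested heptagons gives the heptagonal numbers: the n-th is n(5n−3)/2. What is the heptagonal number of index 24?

24·(5·24 − 3)/2 = 24·117/2 = 1404.

1404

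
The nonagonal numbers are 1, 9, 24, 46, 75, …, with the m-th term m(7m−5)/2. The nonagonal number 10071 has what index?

Set n(7n−5)/2 = 10071, giving 7n² − 5n − 20142 = 0.
The discriminant is 25 + 56·10071 = 564001, and √564001 = 751.
So n = (5 + 751) / 14 = 756/14 = 54.

54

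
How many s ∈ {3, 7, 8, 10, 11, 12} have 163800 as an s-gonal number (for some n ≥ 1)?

s = 3: P(3, 571) = 163306 and P(3, 572) = 163878; 163800 is not s-gonal.
s = 7: P(7, 256) = 163456 and P(7, 257) = 164737; 163800 is not s-gonal.
s = 8: P(8, 234) = 163800. ✓
s = 10: P(10, 202) = 162610 and P(10, 203) = 164227; 163800 is not s-gonal.
s = 11: P(11, 191) = 163496 and P(11, 192) = 165216; 163800 is not s-gonal.
s = 12: P(12, 181) = 163081 and P(12, 182) = 164892; 163800 is not s-gonal.
Hits: s ∈ {8} → 1.

1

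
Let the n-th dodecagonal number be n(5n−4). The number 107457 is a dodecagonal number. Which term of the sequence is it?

Set n(5n−4) = 107457, giving 5n² − 4n − 107457 = 0.
The discriminant is 16 + 20·107457 = 2149156, and √2149156 = 1466.
So n = (4 + 1466) / 10 = 1470/10 = 147.
Check: 147·(5·147 − 4) = 107457. ✓

147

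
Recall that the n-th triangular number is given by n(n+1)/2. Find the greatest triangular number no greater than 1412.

1378

Solve n(n+1)/2 ≤ 1412 for integer n.
n = 52 gives 1378 ≤ 1412, while n = 53 gives 1431 > 1412; so the answer is 1378.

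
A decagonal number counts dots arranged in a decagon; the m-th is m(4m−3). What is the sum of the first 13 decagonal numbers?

3003

Σ i(4i−3) = 4Σi² − 3Σi over i = 1..13.
Σi = 91 and Σi² = 819.
4·819 − 3·91 = 3003.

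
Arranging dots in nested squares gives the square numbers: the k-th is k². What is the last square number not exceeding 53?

49

Solve n² ≤ 53 for integer n.
n = 7 gives 49 ≤ 53, while n = 8 gives 64 > 53; so the answer is 49.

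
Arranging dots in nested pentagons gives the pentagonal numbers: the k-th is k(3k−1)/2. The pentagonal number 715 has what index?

Set n(3n−1)/2 = 715, giving 3n² − n − 1430 = 0.
So n = (1 + 131) / 6 = 132/6 = 22.

22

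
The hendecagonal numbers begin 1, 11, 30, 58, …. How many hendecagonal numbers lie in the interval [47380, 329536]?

169

The n-th hendecagonal number is n(9n−7)/2.
Smallest index with value ≥ 47380: n = 103 (giving 47380).
Largest index with value ≤ 329536: n = 271 (giving 329536).
Indices 103 through 271: 169 terms.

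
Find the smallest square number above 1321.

1369

Solve n² > 1321 for integer n.
The largest n with value ≤ 1321 is 36 (since 1296 ≤ 1321 < 1369), so the first above is n = 37, value 1369.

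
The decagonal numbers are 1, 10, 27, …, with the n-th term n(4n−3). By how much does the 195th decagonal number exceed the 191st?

195·(4·195 − 3) = 151515 and 191·(4·191 − 3) = 145351.
Difference: 151515 − 145351 = 6164.

6164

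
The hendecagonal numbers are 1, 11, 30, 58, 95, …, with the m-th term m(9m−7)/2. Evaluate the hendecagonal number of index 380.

648470

The 380th hendecagonal number is n(9n−7)/2 with n = 380.
380·(9·380 − 7)/2 = 380·3413/2 = 648470.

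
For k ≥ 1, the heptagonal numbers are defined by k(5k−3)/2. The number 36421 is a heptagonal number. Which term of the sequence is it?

121

Set n(5n−3)/2 = 36421, giving 5n² − 3n − 72842 = 0.
The discriminant is 9 + 40·36421 = 1456849, and √1456849 = 1207.
So n = (3 + 1207) / 10 = 1210/10 = 121.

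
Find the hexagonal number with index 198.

198·(2·198 − 1) = 198·395 = 78210.

78210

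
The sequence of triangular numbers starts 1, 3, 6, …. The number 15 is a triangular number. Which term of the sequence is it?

5

Set n(n+1)/2 = 15, giving n² + n − 30 = 0.
The discriminant is 1 + 8·15 = 121, and √121 = 11.
So n = (-1 + 11) / 2 = 10/2 = 5.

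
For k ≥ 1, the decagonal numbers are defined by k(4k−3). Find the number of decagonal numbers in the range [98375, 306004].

119

The n-th decagonal number is n(4n−3).
Smallest index with value ≥ 98375: n = 158 (giving 99382).
Largest index with value ≤ 306004: n = 276 (giving 303876).
Indices 158 through 276: 119 terms.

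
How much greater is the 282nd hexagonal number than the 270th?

282·(2·282 − 1) = 158766 and 270·(2·270 − 1) = 145530.
Difference: 158766 − 145530 = 13236.

13236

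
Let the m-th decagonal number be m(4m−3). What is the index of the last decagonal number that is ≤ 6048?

Solve n(4n−3) ≤ 6048 for integer n.
n = 39 gives 5967 ≤ 6048, while n = 40 gives 6280 > 6048; so the answer is index 39.

39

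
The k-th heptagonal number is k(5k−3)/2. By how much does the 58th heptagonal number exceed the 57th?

286

Consecutive heptagonal numbers differ by 5n − 4: here 5·58 − 4 = 286.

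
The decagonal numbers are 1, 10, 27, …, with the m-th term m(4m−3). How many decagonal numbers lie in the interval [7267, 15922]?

The n-th decagonal number is n(4n−3).
Smallest index with value ≥ 7267: n = 43 (giving 7267).
Largest index with value ≤ 15922: n = 63 (giving 15687).
Indices 43 through 63: 21 terms.

21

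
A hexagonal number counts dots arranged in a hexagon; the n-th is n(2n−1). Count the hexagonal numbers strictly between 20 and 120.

4

The n-th hexagonal number is n(2n−1).
Smallest index with value > 20: n = 4 (giving 28).
Largest index with value < 120: n = 7 (giving 91).
Indices 4 through 7: 4 terms.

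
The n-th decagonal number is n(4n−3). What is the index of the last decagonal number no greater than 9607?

Solve n(4n−3) ≤ 9607 for integer n.
n = 49 gives 9457 ≤ 9607, while n = 50 gives 9850 > 9607; so the answer is index 49.

49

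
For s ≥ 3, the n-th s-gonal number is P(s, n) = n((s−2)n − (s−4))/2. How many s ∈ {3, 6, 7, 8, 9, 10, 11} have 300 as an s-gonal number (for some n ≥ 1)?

s = 3: P(3, 24) = 300. ✓
s = 6: P(6, 12) = 276 and P(6, 13) = 325; 300 is not s-gonal.
s = 7: P(7, 11) = 286 and P(7, 12) = 342; 300 is not s-gonal.
s = 8: P(8, 10) = 280 and P(8, 11) = 341; 300 is not s-gonal.
s = 9: P(9, 9) = 261 and P(9, 10) = 325; 300 is not s-gonal.
s = 10: P(10, 9) = 297 and P(10, 10) = 370; 300 is not s-gonal.
s = 11: P(11, 8) = 260 and P(11, 9) = 333; 300 is not s-gonal.
Hits: s ∈ {3} → 1.

1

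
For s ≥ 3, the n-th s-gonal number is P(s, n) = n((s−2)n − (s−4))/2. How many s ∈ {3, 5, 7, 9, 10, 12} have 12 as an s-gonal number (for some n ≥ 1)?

2

s = 3: P(3, 4) = 10 and P(3, 5) = 15; 12 is not s-gonal.
s = 5: P(5, 3) = 12. ✓
s = 7: P(7, 2) = 7 and P(7, 3) = 18; 12 is not s-gonal.
s = 9: P(9, 2) = 9 and P(9, 3) = 24; 12 is not s-gonal.
s = 10: P(10, 2) = 10 and P(10, 3) = 27; 12 is not s-gonal.
s = 12: P(12, 2) = 12. ✓
Hits: s ∈ {5, 12} → 2.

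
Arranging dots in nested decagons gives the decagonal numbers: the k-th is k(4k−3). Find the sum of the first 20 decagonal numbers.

10850

Σ i(4i−3) = 4Σi² − 3Σi over i = 1..20.
Σi = 210 and Σi² = 2870.
4·2870 − 3·210 = 10850.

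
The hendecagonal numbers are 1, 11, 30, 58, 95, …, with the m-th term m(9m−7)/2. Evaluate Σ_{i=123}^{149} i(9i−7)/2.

2241783

Σ i(9i−7)/2 = (9Σi² − 7Σi) / 2 over i = 123..149.
Σi = 11175 − 7503 = 3672 and Σi² = 1113775 − 612745 = 501030.
(9·501030 − 7·3672) / 2 = 4483566/2 = 2241783.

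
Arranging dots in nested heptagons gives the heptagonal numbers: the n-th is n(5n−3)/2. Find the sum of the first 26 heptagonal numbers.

Σ i(5i−3)/2 = (5Σi² − 3Σi) / 2 over i = 1..26.
Σi = 351 and Σi² = 6201.
(5·6201 − 3·351) / 2 = 29952/2 = 14976.

14976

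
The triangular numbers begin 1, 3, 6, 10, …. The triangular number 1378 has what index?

52

Set n(n+1)/2 = 1378, giving n² + n − 2756 = 0.
The discriminant is 1 + 8·1378 = 11025, and √11025 = 105.
So n = (-1 + 105) / 2 = 104/2 = 52.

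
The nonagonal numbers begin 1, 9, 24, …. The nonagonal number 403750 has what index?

340

Set n(7n−5)/2 = 403750, giving 7n² − 5n − 807500 = 0.
So n = (5 + 4755) / 14 = 4760/14 = 340.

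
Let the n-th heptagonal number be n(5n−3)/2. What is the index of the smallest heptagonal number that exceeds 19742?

Solve n(5n−3)/2 > 19742 for integer n.
The largest n with value ≤ 19742 is 89 (since 19669 ≤ 19742 < 20115), so the first above is n = 90, value 20115.

90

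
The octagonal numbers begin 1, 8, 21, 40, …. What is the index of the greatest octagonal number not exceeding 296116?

Solve n(3n−2) ≤ 296116 for integer n.
n = 314 gives 295160 ≤ 296116, while n = 315 gives 297045 > 296116; so the answer is index 314.

314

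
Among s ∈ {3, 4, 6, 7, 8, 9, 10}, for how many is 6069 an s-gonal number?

1

s = 3: P(3, 109) = 5995 and P(3, 110) = 6105; 6069 is not s-gonal.
s = 4: P(4, 77) = 5929 and P(4, 78) = 6084; 6069 is not s-gonal.
s = 6: P(6, 55) = 5995 and P(6, 56) = 6216; 6069 is not s-gonal.
s = 7: P(7, 49) = 5929 and P(7, 50) = 6175; 6069 is not s-gonal.
s = 8: P(8, 45) = 5985 and P(8, 46) = 6256; 6069 is not s-gonal.
s = 9: P(9, 42) = 6069. ✓
s = 10: P(10, 39) = 5967 and P(10, 40) = 6280; 6069 is not s-gonal.
Hits: s ∈ {9} → 1.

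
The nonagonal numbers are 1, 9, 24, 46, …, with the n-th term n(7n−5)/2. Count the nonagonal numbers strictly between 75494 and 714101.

305

The n-th nonagonal number is n(7n−5)/2.
Smallest index with value > 75494: n = 148 (giving 76294).
Largest index with value < 714101: n = 452 (giving 713934).
Indices 148 through 452: 305 terms.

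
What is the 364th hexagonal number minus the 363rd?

1453

Consecutive hexagonal numbers differ by 4n − 3: here 4·364 − 3 = 1453.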